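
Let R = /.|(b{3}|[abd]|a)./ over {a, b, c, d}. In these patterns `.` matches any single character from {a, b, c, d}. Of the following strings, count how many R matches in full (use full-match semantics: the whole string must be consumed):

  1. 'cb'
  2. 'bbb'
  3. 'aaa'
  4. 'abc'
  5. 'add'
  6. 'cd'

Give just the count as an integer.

0

1 → no match
2 → no match
3 → no match
4 → no match
5 → no match
6 → no match
Total matched: 0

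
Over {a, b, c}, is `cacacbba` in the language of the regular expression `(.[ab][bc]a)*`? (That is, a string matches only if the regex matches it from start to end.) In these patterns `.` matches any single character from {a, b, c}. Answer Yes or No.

Yes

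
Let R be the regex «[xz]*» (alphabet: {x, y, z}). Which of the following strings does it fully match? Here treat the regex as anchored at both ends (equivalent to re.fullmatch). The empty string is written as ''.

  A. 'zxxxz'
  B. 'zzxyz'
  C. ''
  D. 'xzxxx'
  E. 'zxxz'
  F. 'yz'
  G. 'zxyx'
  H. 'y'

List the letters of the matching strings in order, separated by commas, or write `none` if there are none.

A → match
B → no match
C → match
D → match
E → match
F → no match
G → no match
H → no match

A, C, D, E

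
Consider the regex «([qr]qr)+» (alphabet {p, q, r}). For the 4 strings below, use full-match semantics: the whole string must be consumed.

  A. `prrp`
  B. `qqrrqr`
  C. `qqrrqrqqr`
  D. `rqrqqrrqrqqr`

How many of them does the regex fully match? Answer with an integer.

3

A. `prrp` → no match — must end with `qr`
B. `qqrrqr` → match
C. `qqrrqrqqr` → match
D. `rqrqqrrqrqqr` → match
Total matched: 3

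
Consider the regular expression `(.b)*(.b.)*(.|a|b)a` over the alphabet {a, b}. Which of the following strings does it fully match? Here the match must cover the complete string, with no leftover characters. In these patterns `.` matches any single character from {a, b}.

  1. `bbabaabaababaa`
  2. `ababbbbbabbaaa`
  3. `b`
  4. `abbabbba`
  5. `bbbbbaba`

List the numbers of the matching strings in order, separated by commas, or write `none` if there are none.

2, 4, 5

1 → no match
2 → match
3 → no match — must end with `a`
4 → match
5 → match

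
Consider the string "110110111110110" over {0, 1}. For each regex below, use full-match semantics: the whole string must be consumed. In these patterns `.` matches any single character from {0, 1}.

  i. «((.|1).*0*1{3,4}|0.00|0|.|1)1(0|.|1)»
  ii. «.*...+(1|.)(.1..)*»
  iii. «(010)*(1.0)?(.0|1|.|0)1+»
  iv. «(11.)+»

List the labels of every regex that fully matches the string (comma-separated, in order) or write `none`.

ii, iv

i → no match
ii → match
iii → no match — must end with "1"
iv → match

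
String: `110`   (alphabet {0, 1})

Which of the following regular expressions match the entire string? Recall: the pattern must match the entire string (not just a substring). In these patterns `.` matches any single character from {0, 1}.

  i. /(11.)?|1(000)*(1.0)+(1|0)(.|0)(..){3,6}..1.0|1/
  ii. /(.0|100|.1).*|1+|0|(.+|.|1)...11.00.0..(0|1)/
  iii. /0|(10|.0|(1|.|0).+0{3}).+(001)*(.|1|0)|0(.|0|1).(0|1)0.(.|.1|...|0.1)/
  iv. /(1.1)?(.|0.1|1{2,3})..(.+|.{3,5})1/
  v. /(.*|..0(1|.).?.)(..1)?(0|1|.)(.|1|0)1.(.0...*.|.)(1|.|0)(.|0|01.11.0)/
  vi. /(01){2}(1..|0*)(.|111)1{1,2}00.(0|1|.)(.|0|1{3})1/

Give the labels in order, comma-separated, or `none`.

i → match
ii → match
iii → no match
iv → no match — must end with `1`
v → no match
vi → no match — must start with `01`

i, ii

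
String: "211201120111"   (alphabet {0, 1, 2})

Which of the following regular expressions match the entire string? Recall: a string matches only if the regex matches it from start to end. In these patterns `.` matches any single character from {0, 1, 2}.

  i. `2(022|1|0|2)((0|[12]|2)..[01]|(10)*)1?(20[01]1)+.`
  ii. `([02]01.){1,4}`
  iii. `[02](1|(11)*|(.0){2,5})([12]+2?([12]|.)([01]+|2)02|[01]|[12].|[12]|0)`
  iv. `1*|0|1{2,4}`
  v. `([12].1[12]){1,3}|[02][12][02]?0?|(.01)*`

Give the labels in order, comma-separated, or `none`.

i

i → match
ii → no match
iii → no match
iv → no match
v → no match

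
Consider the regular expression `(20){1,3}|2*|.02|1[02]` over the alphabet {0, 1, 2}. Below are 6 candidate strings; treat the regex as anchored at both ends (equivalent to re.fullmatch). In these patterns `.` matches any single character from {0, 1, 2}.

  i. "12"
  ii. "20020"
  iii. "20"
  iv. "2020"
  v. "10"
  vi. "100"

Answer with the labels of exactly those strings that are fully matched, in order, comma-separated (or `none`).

i. "12" → match
ii. "20020" → no match
iii. "20" → match
iv. "2020" → match
v. "10" → match
vi. "100" → no match

i, iii, iv, v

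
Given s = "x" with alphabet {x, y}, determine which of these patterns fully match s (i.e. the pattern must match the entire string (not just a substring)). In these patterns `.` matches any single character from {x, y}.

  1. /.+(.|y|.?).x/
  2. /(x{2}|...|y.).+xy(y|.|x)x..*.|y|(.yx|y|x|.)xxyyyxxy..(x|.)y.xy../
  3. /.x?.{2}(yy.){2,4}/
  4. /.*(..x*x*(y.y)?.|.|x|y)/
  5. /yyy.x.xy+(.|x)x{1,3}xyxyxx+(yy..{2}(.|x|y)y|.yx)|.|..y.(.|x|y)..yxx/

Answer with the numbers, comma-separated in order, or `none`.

4, 5

1 → no match
2 → no match
3 → no match
4 → match
5 → match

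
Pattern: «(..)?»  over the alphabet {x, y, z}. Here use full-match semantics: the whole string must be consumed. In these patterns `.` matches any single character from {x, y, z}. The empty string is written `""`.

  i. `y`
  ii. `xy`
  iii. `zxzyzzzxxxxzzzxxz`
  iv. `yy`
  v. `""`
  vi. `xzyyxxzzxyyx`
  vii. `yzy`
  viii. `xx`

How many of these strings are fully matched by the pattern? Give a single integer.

4

i → no match
ii → match
iii → no match
iv → match
v → match
vi → no match
vii → no match
viii → match
Total matched: 4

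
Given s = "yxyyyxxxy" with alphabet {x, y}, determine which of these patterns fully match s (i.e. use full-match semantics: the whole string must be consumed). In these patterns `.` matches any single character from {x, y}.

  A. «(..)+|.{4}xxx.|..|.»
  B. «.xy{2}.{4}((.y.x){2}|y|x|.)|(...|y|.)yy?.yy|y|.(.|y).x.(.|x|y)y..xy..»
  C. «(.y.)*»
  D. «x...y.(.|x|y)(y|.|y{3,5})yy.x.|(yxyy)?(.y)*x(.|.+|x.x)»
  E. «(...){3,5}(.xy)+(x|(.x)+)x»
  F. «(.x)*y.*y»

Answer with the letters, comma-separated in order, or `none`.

B, F

A → no match
B → match
C → no match
D → no match
E → no match — must end with "xx"
F → match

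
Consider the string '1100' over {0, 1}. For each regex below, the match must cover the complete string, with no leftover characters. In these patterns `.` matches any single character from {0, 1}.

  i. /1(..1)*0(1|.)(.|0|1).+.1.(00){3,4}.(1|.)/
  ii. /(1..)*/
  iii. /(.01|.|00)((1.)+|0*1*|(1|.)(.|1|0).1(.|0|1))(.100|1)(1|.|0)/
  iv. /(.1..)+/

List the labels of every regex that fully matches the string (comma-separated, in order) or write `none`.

i → no match
ii → no match
iii → no match
iv → match

iv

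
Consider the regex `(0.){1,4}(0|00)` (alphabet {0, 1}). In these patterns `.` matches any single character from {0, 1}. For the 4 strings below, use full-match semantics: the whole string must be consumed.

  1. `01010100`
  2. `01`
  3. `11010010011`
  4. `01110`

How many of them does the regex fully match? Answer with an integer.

1

1 → match
2 → no match
3 → no match — must start with `0`
4 → no match
Total matched: 1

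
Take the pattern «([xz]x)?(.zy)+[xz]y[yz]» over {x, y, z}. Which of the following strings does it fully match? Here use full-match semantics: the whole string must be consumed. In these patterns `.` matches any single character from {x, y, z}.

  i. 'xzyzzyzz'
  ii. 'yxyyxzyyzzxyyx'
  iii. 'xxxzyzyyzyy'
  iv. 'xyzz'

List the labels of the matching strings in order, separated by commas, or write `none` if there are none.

none

i → no match
ii → no match
iii → no match
iv → no match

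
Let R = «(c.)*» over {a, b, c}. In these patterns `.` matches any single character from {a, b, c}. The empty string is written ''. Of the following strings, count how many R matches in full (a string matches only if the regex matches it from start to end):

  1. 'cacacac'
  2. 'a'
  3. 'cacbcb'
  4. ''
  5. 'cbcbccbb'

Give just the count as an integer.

1. 'cacacac' → no match
2. 'a' → no match
3. 'cacbcb' → match
4. '' → match
5. 'cbcbccbb' → no match
Total matched: 2

2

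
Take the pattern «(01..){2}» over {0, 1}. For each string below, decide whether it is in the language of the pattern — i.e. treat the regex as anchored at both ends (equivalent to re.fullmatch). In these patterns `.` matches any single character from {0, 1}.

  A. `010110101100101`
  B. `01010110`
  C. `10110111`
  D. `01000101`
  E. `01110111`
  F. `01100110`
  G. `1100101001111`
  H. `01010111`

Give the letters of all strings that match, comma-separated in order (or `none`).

B, D, E, F, H

A → no match
B → match
C → no match — must start with `01`
D → match
E → match
F → match
G → no match — must start with `01`
H → match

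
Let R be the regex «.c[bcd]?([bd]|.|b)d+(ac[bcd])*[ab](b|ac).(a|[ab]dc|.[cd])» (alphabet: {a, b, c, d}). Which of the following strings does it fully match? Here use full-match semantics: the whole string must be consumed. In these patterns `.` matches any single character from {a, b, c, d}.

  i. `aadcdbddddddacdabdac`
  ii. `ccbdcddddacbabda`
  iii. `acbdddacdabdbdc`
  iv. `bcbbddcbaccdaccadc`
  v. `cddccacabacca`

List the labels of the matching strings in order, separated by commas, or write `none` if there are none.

iii

i → no match
ii → no match
iii → match
iv → no match
v → no match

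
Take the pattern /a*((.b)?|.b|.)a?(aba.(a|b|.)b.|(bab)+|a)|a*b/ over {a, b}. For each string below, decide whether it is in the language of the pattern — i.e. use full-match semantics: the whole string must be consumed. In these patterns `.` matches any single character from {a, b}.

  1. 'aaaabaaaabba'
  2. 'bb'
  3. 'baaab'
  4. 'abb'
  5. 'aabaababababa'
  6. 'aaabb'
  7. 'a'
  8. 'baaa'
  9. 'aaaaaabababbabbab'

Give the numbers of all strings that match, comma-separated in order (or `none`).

1 → no match
2 → no match
3 → no match
4 → no match
5 → no match
6 → no match
7 → match
8 → no match
9 → match

7, 9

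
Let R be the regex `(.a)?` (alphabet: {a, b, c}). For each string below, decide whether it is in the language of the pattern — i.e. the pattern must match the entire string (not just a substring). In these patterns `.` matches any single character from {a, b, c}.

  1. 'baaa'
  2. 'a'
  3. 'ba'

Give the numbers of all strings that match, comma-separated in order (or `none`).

3

1 → no match
2 → no match
3 → match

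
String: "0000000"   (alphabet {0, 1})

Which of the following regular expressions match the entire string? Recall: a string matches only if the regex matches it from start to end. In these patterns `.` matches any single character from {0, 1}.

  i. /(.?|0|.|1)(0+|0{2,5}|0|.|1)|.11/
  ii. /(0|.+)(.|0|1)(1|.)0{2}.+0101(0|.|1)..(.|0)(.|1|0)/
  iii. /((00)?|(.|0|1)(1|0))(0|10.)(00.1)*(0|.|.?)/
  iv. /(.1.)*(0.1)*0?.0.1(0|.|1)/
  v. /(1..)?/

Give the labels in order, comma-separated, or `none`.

i → match
ii → no match
iii → no match
iv → no match
v → no match

i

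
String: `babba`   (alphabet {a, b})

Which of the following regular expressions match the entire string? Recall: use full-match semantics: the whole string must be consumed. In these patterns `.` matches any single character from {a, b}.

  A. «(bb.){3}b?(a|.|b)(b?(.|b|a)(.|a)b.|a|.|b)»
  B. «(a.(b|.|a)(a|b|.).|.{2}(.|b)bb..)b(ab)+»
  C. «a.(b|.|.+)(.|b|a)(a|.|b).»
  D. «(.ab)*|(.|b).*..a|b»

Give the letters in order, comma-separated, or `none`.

A → no match — must start with `bb`
B → no match — must end with `ab`
C → no match — must start with `a`
D → match

D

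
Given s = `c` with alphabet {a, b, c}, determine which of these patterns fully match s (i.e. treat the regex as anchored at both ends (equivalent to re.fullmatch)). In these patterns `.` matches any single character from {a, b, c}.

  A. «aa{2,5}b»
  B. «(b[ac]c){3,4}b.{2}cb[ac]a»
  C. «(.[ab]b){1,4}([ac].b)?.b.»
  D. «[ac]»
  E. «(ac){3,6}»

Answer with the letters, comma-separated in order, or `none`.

D

A → no match — must start with `aa`
B → no match — must start with `b`
C → no match
D → match
E → no match — must start with `ac`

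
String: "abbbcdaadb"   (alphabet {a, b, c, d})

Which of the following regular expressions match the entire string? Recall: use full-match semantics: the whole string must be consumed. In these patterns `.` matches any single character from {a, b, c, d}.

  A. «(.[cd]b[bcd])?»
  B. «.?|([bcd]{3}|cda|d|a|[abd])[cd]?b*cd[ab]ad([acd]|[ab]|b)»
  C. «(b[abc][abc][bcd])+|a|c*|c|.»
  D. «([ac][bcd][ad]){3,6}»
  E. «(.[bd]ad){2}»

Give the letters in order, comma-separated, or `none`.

A → no match
B → match
C → no match
D → no match
E → no match — must end with "ad"

B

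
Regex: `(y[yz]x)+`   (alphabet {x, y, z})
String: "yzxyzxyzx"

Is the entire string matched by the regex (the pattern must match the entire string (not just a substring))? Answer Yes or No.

Yes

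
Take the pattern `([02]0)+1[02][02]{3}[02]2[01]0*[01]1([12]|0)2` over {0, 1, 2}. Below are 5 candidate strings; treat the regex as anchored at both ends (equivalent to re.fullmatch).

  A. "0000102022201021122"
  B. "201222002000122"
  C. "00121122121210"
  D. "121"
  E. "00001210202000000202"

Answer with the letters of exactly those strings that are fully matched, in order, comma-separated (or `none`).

A → no match
B → match
C → no match — must end with "2"
D → no match — must end with "2"
E → no match

B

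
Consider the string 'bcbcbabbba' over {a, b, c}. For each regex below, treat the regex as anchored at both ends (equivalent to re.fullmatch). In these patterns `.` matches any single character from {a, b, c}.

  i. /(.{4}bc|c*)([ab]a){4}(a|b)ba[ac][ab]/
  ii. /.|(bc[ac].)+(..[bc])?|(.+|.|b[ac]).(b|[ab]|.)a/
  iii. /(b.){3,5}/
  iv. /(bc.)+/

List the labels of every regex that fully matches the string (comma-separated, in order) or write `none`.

ii, iii

i → no match
ii → match
iii → match
iv → no match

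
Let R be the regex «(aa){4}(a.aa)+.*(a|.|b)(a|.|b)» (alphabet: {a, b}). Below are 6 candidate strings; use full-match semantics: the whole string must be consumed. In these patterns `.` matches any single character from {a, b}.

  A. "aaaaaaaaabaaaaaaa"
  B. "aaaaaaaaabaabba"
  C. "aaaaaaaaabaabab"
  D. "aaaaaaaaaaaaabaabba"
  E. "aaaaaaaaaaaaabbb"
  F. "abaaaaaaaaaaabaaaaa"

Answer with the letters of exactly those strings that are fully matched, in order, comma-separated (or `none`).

A → match
B → match
C → match
D → match
E → match
F → no match — must start with "aa"

A, B, C, D, E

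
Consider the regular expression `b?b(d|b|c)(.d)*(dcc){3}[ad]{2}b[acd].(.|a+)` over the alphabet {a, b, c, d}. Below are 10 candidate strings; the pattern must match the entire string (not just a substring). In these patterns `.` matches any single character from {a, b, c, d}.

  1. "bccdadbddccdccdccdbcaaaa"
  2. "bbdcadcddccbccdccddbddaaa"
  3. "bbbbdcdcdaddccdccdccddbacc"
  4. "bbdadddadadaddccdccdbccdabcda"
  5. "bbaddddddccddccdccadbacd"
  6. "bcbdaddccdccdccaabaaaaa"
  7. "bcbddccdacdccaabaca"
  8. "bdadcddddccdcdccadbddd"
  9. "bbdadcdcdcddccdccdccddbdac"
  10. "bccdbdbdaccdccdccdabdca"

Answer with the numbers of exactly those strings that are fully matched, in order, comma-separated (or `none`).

1 → no match
2 → no match
3 → match
4 → no match
5 → no match
6 → match
7 → no match
8 → no match
9 → match
10 → no match

3, 6, 9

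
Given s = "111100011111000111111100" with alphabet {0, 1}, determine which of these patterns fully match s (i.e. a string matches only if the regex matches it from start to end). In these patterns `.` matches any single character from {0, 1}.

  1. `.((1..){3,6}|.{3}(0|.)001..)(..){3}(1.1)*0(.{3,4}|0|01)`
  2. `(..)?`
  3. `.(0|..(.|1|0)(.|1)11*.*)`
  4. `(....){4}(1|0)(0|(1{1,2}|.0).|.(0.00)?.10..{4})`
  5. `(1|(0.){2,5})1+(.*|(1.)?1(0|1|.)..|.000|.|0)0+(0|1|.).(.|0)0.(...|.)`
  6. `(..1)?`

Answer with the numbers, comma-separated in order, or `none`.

1 → match
2 → no match
3 → no match
4 → no match
5 → no match
6 → no match

1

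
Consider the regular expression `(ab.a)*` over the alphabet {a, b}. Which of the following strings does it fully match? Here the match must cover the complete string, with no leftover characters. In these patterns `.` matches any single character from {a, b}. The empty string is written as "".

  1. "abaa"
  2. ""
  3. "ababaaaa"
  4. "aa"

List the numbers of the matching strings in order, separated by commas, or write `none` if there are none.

1. "abaa" → match
2. "" → match
3. "ababaaaa" → no match
4. "aa" → no match

1, 2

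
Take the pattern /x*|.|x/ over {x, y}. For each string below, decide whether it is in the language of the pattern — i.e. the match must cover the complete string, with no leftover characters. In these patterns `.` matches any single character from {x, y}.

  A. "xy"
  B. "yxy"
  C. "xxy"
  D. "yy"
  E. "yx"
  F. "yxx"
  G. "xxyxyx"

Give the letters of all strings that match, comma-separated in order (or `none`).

A → no match
B → no match
C → no match
D → no match
E → no match
F → no match
G → no match

none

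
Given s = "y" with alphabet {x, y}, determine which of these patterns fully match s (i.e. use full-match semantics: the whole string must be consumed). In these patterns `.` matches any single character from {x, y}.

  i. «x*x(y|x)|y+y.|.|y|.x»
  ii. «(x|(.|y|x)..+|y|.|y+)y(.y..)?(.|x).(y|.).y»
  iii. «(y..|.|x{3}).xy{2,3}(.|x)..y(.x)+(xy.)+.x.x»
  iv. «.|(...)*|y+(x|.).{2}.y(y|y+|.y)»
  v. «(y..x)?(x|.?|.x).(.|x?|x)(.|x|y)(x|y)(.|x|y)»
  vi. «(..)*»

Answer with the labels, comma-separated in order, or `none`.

i → match
ii → no match
iii → no match — must end with "x"
iv → match
v → no match
vi → no match

i, iv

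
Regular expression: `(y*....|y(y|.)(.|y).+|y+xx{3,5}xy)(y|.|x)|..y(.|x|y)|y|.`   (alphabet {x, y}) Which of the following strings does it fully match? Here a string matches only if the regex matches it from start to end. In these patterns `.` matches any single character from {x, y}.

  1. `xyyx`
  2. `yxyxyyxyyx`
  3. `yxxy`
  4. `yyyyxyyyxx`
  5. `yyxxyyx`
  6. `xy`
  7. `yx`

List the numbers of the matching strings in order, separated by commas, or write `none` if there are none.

1 → match
2 → match
3 → no match
4 → match
5 → match
6 → no match
7 → no match

1, 2, 4, 5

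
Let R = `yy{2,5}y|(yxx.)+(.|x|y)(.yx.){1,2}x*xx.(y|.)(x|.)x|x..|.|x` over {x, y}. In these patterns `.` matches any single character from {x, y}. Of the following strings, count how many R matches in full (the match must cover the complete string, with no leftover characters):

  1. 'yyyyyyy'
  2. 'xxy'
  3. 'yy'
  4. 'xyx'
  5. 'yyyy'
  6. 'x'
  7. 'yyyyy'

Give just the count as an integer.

6

1 → match
2 → match
3 → no match
4 → match
5 → match
6 → match
7 → match
Total matched: 6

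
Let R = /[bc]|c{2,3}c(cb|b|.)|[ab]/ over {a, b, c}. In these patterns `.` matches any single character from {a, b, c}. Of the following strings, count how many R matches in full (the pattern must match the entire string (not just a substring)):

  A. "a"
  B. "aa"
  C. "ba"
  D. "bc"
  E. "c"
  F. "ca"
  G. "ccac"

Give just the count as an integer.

2

A → match
B → no match
C → no match
D → no match
E → match
F → no match
G → no match
Total matched: 2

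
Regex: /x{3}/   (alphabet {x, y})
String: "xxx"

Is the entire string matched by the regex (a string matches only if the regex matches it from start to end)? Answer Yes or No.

Yes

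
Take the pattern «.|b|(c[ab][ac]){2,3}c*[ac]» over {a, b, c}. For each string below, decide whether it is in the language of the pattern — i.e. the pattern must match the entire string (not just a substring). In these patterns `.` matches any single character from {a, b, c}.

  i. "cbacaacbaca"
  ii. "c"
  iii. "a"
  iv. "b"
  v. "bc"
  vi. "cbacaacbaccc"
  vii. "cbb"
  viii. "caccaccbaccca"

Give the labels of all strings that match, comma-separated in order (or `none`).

i → match
ii → match
iii → match
iv → match
v → no match
vi → match
vii → no match
viii → match

i, ii, iii, iv, vi, viii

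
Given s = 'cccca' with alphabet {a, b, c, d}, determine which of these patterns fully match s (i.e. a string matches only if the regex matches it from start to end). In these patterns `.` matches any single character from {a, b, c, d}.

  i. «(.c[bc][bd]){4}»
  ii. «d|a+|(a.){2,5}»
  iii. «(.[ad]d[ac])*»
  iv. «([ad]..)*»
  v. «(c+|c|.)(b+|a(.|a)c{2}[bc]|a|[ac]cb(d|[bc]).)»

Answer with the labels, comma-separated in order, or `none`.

i → no match
ii → no match
iii → no match
iv → no match
v → match

v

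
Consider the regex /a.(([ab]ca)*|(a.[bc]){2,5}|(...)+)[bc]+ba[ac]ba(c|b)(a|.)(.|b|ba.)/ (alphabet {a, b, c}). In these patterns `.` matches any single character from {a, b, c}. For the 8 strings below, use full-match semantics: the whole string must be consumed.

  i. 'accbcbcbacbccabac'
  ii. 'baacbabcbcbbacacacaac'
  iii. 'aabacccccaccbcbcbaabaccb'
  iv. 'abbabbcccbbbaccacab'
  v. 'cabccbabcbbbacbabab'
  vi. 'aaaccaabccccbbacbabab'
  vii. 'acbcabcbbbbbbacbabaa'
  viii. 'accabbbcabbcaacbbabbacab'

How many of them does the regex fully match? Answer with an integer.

i → no match
ii → no match — must start with 'a'
iii → match
iv → no match
v → no match — must start with 'a'
vi → match
vii → match
viii → no match
Total matched: 3

3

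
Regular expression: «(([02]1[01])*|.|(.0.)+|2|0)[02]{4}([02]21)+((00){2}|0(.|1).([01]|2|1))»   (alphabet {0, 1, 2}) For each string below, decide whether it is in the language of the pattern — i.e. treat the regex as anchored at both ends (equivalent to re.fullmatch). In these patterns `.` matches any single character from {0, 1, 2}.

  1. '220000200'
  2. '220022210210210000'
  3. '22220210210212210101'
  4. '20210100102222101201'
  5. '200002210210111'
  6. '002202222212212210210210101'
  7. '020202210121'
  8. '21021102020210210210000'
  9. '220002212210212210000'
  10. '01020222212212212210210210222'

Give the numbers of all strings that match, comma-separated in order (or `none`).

1 → no match
2 → match
3 → match
4 → no match
5 → match
6 → no match
7 → match
8 → match
9 → match
10 → match

2, 3, 5, 7, 8, 9, 10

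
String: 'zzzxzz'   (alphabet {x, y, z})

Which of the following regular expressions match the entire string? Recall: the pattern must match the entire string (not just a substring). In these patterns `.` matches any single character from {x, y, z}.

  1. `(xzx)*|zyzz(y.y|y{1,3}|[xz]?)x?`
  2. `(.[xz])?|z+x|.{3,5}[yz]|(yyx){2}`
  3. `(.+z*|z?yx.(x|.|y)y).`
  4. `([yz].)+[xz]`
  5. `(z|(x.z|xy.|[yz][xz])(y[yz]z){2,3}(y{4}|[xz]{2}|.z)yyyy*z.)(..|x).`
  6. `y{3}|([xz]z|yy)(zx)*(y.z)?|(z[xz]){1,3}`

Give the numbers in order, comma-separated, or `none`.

1 → no match
2 → match
3 → match
4 → no match
5 → no match
6 → match

2, 3, 6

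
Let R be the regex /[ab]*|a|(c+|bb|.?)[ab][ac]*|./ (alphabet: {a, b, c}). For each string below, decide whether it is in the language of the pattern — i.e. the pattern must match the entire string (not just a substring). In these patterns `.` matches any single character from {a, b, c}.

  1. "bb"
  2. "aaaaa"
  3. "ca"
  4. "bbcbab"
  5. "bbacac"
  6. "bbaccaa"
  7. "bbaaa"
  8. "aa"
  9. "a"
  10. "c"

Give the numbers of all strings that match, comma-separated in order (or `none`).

1 → match
2 → match
3 → match
4 → no match
5 → match
6 → match
7 → match
8 → match
9 → match
10 → match

1, 2, 3, 5, 6, 7, 8, 9, 10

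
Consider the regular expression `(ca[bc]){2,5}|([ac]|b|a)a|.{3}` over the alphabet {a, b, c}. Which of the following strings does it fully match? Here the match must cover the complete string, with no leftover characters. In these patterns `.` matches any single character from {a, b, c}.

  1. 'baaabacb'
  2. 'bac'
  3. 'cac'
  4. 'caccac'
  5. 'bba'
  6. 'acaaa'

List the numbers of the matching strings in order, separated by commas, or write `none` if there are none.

2, 3, 4, 5

1 → no match
2 → match
3 → match
4 → match
5 → match
6 → no match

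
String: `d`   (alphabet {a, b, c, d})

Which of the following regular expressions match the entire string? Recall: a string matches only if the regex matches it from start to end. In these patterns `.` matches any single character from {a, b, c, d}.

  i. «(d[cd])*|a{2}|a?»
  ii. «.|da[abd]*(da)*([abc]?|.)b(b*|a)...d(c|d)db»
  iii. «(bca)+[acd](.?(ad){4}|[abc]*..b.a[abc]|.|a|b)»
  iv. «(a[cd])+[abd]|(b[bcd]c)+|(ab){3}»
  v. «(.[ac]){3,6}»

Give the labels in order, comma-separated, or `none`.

ii

i → no match
ii → match
iii → no match — must start with `bca`
iv → no match
v → no match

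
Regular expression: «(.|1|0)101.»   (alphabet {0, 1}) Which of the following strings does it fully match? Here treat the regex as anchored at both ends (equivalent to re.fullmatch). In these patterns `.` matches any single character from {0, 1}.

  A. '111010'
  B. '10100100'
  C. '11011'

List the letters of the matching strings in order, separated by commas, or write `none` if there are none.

C

A → no match
B → no match
C → match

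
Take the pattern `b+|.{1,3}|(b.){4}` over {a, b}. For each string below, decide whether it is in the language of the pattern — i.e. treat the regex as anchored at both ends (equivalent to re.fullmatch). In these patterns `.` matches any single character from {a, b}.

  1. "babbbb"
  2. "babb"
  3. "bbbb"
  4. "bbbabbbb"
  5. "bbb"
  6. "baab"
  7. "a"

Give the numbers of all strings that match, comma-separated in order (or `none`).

3, 4, 5, 7

1. "babbbb" → no match
2. "babb" → no match
3. "bbbb" → match
4. "bbbabbbb" → match
5. "bbb" → match
6. "baab" → no match
7. "a" → match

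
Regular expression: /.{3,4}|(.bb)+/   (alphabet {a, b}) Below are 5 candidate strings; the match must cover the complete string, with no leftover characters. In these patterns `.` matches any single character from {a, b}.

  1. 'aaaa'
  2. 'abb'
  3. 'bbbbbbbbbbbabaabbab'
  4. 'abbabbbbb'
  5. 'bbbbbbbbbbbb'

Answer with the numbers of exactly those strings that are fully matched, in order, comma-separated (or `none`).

1, 2, 4, 5

1 → match
2 → match
3 → no match
4 → match
5 → match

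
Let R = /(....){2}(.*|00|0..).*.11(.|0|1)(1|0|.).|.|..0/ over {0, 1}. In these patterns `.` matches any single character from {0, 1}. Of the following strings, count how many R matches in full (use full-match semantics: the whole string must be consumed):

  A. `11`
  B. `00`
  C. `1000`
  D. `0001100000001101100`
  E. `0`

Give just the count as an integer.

1

A → no match
B → no match
C → no match
D → no match
E → match
Total matched: 1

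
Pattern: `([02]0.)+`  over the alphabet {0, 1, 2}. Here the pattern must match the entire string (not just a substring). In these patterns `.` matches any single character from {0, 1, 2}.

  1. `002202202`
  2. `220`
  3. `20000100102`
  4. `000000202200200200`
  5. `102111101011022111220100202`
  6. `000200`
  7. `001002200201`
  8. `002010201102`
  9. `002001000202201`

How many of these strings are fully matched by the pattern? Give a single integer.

1 → match
2 → no match
3 → no match
4 → match
5 → no match
6 → match
7 → match
8 → no match
9 → match
Total matched: 5

5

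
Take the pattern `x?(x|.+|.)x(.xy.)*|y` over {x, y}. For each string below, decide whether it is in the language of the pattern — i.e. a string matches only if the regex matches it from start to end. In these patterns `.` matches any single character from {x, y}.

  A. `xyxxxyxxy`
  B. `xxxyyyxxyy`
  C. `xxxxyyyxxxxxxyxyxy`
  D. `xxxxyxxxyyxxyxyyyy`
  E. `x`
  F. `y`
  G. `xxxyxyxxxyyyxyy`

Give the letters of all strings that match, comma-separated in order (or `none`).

A → no match
B → no match
C → no match
D → no match
E → no match
F → match
G → match

F, G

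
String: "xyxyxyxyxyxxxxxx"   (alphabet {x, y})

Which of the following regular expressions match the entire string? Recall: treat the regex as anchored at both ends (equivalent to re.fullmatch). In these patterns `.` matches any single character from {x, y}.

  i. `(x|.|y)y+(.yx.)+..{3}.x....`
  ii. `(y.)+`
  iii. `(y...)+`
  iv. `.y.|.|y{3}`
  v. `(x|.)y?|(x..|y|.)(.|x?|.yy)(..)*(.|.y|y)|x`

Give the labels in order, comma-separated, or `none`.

i, v

i → match
ii → no match — must start with "y"
iii → no match — must start with "y"
iv → no match
v → match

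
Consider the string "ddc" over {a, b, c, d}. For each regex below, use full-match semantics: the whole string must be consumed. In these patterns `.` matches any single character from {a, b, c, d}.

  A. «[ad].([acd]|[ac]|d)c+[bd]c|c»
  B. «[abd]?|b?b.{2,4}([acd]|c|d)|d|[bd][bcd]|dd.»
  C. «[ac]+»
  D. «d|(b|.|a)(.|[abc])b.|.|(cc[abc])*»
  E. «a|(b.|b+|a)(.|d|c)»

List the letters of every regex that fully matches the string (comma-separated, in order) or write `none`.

B

A → no match
B → match
C → no match
D → no match
E → no match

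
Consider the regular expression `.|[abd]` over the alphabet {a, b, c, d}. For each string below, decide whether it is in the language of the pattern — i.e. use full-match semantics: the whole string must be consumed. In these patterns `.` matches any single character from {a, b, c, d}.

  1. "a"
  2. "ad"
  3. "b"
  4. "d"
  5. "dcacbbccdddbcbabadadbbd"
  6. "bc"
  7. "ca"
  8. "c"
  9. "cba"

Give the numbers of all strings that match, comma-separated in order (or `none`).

1 → match
2 → no match
3 → match
4 → match
5 → no match
6 → no match
7 → no match
8 → match
9 → no match

1, 3, 4, 8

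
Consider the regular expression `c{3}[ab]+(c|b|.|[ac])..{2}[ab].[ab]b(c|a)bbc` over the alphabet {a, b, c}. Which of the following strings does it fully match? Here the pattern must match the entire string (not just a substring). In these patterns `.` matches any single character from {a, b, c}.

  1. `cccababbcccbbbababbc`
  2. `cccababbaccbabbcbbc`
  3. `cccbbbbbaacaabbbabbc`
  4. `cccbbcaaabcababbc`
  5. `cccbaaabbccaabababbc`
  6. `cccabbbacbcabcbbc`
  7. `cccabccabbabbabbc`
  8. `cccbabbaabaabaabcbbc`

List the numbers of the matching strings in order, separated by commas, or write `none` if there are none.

1, 2, 3, 4, 5, 6, 7, 8

1 → match
2 → match
3 → match
4 → match
5 → match
6 → match
7 → match
8 → match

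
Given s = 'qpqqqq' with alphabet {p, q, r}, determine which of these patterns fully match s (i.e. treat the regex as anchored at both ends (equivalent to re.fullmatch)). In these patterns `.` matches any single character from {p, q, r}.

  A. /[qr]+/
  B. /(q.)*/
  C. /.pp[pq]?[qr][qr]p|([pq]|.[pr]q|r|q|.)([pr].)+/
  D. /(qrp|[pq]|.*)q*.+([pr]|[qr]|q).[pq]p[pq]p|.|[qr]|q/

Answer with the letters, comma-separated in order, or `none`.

A → no match
B → match
C → no match
D → no match

B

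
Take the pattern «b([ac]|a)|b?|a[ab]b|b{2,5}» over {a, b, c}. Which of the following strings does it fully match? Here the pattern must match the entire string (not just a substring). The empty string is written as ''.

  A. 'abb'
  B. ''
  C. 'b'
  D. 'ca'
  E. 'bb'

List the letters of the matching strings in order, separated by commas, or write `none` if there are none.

A, B, C, E

A → match
B → match
C → match
D → no match
E → match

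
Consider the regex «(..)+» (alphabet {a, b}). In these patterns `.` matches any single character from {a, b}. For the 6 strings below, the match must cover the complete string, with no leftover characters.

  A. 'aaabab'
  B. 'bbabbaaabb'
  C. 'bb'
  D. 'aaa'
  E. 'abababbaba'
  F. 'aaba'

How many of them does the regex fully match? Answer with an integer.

A → match
B → match
C → match
D → no match
E → match
F → match
Total matched: 5

5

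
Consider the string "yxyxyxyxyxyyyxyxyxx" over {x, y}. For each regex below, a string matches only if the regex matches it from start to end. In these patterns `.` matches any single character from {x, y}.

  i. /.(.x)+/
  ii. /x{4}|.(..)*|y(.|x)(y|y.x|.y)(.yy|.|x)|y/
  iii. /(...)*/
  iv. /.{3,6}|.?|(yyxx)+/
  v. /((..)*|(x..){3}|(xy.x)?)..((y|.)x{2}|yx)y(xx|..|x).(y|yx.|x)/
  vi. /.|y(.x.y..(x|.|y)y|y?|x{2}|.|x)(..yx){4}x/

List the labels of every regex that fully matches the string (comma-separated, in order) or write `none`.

ii, v, vi

i → no match
ii → match
iii → no match
iv → no match
v → match
vi → match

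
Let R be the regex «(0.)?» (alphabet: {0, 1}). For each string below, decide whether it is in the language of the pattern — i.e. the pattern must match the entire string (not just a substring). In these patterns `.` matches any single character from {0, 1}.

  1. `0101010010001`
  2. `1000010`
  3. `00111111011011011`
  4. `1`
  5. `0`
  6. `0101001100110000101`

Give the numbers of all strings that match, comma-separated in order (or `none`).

none

1 → no match
2 → no match
3 → no match
4 → no match
5 → no match
6 → no match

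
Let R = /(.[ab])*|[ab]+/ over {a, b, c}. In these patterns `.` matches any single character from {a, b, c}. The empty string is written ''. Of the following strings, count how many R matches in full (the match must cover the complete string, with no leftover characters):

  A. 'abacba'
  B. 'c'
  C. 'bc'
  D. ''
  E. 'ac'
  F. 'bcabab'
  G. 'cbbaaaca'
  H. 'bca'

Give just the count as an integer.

2

A → no match
B → no match
C → no match
D → match
E → no match
F → no match
G → match
H → no match
Total matched: 2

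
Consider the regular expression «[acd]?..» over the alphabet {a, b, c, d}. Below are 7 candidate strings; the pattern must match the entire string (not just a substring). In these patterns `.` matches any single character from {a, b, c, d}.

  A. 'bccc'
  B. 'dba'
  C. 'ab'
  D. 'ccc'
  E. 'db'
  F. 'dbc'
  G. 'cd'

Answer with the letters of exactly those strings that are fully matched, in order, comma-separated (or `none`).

A. 'bccc' → no match
B. 'dba' → match
C. 'ab' → match
D. 'ccc' → match
E. 'db' → match
F. 'dbc' → match
G. 'cd' → match

B, C, D, E, F, G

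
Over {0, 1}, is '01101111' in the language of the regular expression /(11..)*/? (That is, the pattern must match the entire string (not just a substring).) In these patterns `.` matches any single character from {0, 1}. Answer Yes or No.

No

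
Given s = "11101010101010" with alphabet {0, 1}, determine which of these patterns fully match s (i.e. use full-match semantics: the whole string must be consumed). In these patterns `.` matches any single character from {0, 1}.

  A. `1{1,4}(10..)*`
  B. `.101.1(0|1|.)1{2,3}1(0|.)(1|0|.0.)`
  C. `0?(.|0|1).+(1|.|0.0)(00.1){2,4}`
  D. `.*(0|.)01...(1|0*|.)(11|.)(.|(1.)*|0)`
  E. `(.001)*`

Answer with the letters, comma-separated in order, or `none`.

A, D

A → match
B → no match
C → no match — must end with "1"
D → match
E → no match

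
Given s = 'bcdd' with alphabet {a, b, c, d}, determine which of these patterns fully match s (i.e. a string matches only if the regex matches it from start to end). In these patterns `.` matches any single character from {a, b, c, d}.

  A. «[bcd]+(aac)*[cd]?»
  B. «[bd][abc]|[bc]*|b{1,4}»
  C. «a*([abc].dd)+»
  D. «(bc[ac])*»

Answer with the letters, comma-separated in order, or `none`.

A, C

A → match
B → no match
C → match
D → no match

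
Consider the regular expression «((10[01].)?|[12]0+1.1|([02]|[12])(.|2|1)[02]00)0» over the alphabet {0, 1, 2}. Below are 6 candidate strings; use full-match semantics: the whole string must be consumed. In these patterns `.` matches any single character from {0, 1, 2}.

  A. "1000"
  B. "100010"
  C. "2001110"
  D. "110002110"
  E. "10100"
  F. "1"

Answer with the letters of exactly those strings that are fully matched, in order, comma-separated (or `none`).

C, E

A → no match
B → no match
C → match
D → no match
E → match
F → no match — must end with "0"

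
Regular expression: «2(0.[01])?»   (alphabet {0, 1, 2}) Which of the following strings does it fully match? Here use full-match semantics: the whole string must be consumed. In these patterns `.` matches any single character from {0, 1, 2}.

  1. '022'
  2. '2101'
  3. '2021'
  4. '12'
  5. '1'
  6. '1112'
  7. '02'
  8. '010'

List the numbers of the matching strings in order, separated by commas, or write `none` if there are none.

1 → no match — must start with '2'
2 → no match
3 → match
4 → no match — must start with '2'
5 → no match — must start with '2'
6 → no match — must start with '2'
7 → no match — must start with '2'
8 → no match — must start with '2'

3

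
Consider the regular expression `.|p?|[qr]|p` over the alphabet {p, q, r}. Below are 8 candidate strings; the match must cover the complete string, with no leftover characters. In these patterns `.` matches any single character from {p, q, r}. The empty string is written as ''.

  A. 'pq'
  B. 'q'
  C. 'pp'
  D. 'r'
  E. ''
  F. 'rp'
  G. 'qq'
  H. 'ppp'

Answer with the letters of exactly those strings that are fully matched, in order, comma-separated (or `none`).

A → no match
B → match
C → no match
D → match
E → match
F → no match
G → no match
H → no match

B, D, E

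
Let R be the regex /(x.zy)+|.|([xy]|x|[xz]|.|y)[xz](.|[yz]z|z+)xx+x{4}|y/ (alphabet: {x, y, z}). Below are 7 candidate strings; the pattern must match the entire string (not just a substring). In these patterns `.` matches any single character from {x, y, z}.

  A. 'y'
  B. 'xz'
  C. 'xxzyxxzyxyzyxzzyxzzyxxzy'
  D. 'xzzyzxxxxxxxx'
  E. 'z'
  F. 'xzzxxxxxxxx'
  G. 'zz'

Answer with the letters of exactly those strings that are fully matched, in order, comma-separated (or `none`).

A → match
B → no match
C → match
D → no match
E → match
F → match
G → no match

A, C, E, F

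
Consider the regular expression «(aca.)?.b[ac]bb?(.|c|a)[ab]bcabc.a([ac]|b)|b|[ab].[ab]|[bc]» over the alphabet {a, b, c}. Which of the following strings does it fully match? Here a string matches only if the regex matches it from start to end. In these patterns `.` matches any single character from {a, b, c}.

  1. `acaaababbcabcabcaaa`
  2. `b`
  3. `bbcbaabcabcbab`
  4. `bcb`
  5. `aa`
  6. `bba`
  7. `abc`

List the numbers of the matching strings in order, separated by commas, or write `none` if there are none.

1, 2, 3, 4, 6

1 → match
2. `b` → match
3 → match
4. `bcb` → match
5. `aa` → no match
6. `bba` → match
7. `abc` → no match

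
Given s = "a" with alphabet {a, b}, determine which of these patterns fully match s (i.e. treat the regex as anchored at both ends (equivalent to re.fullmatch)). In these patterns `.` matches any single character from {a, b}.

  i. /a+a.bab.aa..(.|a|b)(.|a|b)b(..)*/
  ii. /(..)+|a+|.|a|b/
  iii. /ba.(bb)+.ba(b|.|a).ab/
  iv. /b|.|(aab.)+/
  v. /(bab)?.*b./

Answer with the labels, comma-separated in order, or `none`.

ii, iv

i → no match
ii → match
iii → no match — must start with "ba"
iv → match
v → no match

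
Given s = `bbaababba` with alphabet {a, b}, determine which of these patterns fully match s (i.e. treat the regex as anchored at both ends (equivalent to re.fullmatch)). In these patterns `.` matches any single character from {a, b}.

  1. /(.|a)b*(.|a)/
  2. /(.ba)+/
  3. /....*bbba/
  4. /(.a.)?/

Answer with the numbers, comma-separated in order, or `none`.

1 → no match
2 → match
3 → no match — must end with `bbba`
4 → no match

2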